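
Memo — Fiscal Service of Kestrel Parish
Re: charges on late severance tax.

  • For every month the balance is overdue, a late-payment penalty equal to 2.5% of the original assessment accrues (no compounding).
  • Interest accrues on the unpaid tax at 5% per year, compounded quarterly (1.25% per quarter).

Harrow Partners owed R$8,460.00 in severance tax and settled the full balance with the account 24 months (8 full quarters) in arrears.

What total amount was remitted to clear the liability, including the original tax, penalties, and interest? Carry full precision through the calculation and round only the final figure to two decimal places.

R$14,419.95

Late-payment penalty = 2.5% × R$8,460.00 × 24 mo = R$5,076.00
Interest: R$8,460.00 × ((1 + 0.0125)^8 − 1) = R$8,460.00 × 0.1044861… = R$883.9524…
Total = R$8,460.00 + R$5,076.0000 + R$883.9524… = R$14,419.95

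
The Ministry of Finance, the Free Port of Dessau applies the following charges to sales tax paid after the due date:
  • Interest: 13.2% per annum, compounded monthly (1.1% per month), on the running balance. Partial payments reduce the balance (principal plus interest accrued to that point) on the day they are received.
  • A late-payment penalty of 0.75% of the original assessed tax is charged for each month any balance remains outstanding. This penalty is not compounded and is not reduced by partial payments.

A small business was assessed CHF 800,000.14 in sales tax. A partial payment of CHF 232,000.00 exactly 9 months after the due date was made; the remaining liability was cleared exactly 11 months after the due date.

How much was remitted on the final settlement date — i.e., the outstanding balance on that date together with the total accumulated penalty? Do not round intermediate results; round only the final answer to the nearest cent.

Balance at month 9: CHF 800,000.1400 × (1 + 0.011)^9 = CHF 882,775.8899…
After CHF 232,000.00 payment: CHF 882,775.8899… − CHF 232,000.00 = CHF 650,775.8899…
Balance at month 11: CHF 650,775.8899… × (1 + 0.011)^2 = CHF 665,171.7033…
Penalty: 11 × 0.75% × CHF 800,000.14 = CHF 66,000.01…
Final settlement = outstanding balance + penalty = CHF 665,171.7033… + CHF 66,000.01… = CHF 731,171.71

CHF 731,171.71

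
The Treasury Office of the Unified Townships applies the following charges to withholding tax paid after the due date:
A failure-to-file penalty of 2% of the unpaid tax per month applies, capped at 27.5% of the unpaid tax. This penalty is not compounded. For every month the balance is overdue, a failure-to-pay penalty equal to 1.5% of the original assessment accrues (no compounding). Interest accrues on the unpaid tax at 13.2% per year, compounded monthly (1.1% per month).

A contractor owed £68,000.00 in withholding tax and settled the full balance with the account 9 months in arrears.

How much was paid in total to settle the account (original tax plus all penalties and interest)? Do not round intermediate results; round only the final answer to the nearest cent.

Failure-to-file: 9 × 2% × £68,000.00 = £12,240.00 (under the 27.5% cap)
Failure-to-pay penalty: 9 × 1.5% × £68,000.00 = £9,180.00
Interest: £68,000.00 × ((1 + 0.011)^9 − 1) = £68,000.00 × 0.1034697… = £7,035.9375…
Total = £68,000.00 + £21,420.0000 + £7,035.9375… = £96,455.94

£96,455.94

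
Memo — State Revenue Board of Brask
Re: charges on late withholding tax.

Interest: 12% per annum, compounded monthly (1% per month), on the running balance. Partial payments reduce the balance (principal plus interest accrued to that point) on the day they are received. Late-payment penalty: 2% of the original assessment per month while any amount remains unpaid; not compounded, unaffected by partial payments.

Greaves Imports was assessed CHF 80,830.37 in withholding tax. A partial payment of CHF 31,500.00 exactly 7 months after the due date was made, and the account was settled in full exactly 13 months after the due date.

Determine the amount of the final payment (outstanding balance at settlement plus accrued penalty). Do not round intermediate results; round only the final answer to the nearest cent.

Balance at month 7: CHF 80,830.3700 × (1 + 0.01)^7 = CHF 86,661.0972…
After CHF 31,500.00 payment: CHF 86,661.0972… − CHF 31,500.00 = CHF 55,161.0972…
Balance at month 13: CHF 55,161.0972… × (1 + 0.01)^6 = CHF 58,554.6162…
Penalty: 13 × 2% × CHF 80,830.37 = CHF 21,015.90…
Final settlement = outstanding balance + penalty = CHF 58,554.6162… + CHF 21,015.90… = CHF 79,570.51

CHF 79,570.51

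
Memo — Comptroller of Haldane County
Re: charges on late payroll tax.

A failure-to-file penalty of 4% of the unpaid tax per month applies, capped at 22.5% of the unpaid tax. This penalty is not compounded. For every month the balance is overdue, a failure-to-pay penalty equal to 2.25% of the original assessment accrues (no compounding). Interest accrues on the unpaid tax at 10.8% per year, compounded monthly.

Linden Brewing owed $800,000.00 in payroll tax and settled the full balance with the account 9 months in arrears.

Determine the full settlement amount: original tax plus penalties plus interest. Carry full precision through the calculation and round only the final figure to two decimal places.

$1,209,182.46

Failure-to-file: 9 × 4% × $800,000.00 = $288,000.00, capped at 22.5% × $800,000.00 = $180,000.00
Failure-to-pay penalty: 9 × 2.25% × $800,000.00 = $162,000.00
Interest (10.8%/yr ÷ 12 = 0.9%/month): $800,000.00 × ((1 + 0.009)^9 − 1) = $67,182.4561…
Total = $800,000.00 + $342,000.0000 + $67,182.4561… = $1,209,182.46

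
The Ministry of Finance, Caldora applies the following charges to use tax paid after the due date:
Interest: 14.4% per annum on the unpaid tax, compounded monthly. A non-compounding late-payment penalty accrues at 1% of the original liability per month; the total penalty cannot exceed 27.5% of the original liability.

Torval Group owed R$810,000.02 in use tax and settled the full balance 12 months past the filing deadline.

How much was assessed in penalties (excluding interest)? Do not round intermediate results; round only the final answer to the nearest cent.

R$97,200.00

Penalty: 12 × 1% × R$810,000.02 = R$97,200.00… (below the 27.5% cap of R$222,750.01…)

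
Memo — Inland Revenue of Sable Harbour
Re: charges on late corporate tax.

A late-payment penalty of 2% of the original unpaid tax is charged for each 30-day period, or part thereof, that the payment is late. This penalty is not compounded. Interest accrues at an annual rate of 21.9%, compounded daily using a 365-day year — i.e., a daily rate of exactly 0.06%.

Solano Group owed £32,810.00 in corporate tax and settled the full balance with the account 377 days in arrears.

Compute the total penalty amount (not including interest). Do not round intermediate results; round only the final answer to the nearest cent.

Penalty periods: ⌈377/30⌉ = 13; penalty = 13 × 2% × £32,810.00 = £8,530.60

£8,530.60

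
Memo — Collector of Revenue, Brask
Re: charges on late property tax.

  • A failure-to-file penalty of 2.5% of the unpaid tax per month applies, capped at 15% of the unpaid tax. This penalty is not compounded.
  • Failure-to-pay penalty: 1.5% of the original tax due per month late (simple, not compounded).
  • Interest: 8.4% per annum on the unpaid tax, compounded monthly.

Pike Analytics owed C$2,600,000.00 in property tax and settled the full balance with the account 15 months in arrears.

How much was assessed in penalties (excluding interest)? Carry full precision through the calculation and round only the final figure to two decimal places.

Failure-to-file: 15 × 2.5% × C$2,600,000.00 = C$975,000.00, capped at 15% × C$2,600,000.00 = C$390,000.00
Failure-to-pay penalty: 15 × 1.5% × C$2,600,000.00 = C$585,000.00
Total penalty = C$390,000.00 + C$585,000.00 = C$975,000.00

C$975,000.00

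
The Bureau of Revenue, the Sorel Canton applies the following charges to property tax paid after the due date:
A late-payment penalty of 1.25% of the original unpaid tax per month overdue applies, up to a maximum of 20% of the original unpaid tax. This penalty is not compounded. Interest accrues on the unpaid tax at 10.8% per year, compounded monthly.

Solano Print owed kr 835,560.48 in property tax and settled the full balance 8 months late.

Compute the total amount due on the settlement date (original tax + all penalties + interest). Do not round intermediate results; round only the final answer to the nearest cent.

Penalty: 8 × 1.25% × kr 835,560.48 = kr 83,556.05… (below the 20% cap of kr 167,112.10…)
Interest (10.8%/yr ÷ 12 = 0.9%/month): kr 835,560.48 × ((1 + 0.009)^8 − 1) = kr 62,089.9032…
Total = kr 835,560.48 + kr 83,556.0480 + kr 62,089.9032… = kr 981,206.43

kr 981,206.43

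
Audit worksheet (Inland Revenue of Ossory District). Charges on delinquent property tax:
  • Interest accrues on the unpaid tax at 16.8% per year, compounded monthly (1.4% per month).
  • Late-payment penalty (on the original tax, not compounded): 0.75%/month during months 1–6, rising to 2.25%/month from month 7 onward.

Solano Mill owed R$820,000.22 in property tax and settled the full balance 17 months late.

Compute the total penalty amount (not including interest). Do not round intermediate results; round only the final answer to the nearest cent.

R$239,850.06

Penalty, months 1–6: 6 × 0.75% × R$820,000.22 = R$36,900.01…
Penalty, months 7–17: 11 × 2.25% × R$820,000.22 = R$202,950.05…
Total penalty = R$36,900.01… + R$202,950.05… = R$239,850.06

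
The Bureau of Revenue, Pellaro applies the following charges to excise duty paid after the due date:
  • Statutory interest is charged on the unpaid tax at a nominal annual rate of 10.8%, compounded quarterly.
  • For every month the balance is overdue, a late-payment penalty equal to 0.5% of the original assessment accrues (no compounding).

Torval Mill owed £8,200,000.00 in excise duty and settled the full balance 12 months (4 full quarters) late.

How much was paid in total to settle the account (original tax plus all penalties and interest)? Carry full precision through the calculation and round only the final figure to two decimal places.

Late-payment penalty: 12 × 0.5% × £8,200,000.00 = £492,000.00
Interest (10.8%/yr ÷ 4 = 2.7%/quarter): £8,200,000.00 × ((1 + 0.027)^4 − 1) = £922,116.7602…
Total = £8,200,000.00 + £492,000.0000 + £922,116.7602… = £9,614,116.76

£9,614,116.76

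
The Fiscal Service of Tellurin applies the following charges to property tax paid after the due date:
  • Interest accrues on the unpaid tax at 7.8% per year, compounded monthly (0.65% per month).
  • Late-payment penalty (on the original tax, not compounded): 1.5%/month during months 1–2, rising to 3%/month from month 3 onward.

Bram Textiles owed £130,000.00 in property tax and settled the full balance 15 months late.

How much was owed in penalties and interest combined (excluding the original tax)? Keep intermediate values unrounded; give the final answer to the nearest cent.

Penalty, months 1–2: 2 × 1.5% × £130,000.00 = £3,900.00
Penalty, months 3–15: 13 × 3% × £130,000.00 = £50,700.00
Interest: £130,000.00 × ((1 + 0.0065)^15 − 1) = £130,000.00 × 0.1020637… = £13,268.2779…
Penalties + interest = £54,600.0000 + £13,268.2779… = £67,868.28

£67,868.28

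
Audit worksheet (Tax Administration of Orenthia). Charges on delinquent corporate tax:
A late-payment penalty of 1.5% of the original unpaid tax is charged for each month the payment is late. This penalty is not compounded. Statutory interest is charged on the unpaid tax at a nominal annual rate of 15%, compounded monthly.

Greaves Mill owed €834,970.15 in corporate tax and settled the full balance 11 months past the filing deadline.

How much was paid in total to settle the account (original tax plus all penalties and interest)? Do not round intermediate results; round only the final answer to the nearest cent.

€1,095,000.07

Late-payment penalty = 1.5% × €834,970.15 × 11 mo = €137,770.07…
Interest (15%/yr ÷ 12 = 1.25%/month): €834,970.15 × ((1 + 0.0125)^11 − 1) = €122,259.8488…
Total = €834,970.15 + €137,770.0748… + €122,259.8488… = €1,095,000.07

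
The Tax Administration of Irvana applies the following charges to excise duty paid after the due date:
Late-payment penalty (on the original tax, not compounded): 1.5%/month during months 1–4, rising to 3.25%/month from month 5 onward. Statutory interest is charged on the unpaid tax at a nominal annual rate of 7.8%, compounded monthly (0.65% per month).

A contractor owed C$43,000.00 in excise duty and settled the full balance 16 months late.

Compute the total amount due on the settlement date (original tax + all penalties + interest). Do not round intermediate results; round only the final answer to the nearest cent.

Penalty, months 1–4: 4 × 1.5% × C$43,000.00 = C$2,580.00
Penalty, months 5–16: 12 × 3.25% × C$43,000.00 = C$16,770.00
Interest: C$43,000.00 × ((1 + 0.0065)^16 − 1) = C$43,000.00 × 0.1092271… = C$4,696.7649…
Total = C$43,000.00 + C$19,350.0000 + C$4,696.7649… = C$67,046.76

C$67,046.76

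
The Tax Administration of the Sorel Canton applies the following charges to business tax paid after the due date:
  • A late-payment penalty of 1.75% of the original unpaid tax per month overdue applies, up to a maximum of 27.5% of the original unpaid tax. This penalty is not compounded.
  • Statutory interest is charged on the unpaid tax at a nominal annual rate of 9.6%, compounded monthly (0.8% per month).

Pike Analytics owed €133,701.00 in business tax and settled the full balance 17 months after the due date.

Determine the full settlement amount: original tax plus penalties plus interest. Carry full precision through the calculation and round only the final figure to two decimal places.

Penalty (uncapped): 17 × 1.75% × €133,701.00 = €39,776.05…; cap = 27.5% × €133,701.00 = €36,767.78… → penalty = €36,767.78…
Interest: €133,701.00 × ((1 + 0.008)^17 − 1) = €133,701.00 × 0.1450621… = €19,394.9498…
Total = €133,701.00 + €36,767.7750 + €19,394.9498… = €189,863.72

€189,863.72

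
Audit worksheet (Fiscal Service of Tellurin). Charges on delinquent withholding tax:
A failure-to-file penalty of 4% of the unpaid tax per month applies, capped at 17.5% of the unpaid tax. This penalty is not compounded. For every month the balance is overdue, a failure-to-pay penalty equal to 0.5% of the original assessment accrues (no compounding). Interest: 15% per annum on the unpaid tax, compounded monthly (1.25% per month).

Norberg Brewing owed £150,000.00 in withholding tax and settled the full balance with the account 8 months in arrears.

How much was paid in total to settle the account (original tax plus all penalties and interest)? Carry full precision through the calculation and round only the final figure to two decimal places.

Failure-to-file: 8 × 4% × £150,000.00 = £48,000.00, capped at 17.5% × £150,000.00 = £26,250.00
Failure-to-pay penalty = 0.5% × £150,000.00 × 8 mo = £6,000.00
Interest: £150,000.00 × ((1 + 0.0125)^8 − 1) = £150,000.00 × 0.1044861… = £15,672.9152…
Total = £150,000.00 + £32,250.0000 + £15,672.9152… = £197,922.92

£197,922.92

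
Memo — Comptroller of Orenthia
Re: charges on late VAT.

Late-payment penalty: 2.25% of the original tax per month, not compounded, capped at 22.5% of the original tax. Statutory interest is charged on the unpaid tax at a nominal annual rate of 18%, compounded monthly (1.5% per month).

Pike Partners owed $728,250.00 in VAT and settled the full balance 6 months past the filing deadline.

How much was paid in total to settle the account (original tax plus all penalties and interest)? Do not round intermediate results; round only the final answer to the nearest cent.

$894,613.81

Penalty: 6 × 2.25% × $728,250.00 = $98,313.75 (below the 22.5% cap of $163,856.25)
Interest: $728,250.00 × ((1 + 0.015)^6 − 1) = $728,250.00 × 0.0934433… = $68,050.0570…
Total = $728,250.00 + $98,313.7500 + $68,050.0570… = $894,613.81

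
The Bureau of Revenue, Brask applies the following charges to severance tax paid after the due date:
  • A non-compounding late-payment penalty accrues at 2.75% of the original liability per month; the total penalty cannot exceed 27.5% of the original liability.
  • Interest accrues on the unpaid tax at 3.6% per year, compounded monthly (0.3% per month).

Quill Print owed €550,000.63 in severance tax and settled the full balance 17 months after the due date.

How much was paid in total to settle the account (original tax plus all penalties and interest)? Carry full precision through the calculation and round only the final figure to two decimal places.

€729,984.24

Penalty (uncapped): 17 × 2.75% × €550,000.63 = €257,125.29…; cap = 27.5% × €550,000.63 = €151,250.17… → penalty = €151,250.17…
Interest: €550,000.63 × ((1 + 0.003)^17 − 1) = €550,000.63 × 0.0522426… = €28,733.4378…
Total = €550,000.63 + €151,250.1733… + €28,733.4378… = €729,984.24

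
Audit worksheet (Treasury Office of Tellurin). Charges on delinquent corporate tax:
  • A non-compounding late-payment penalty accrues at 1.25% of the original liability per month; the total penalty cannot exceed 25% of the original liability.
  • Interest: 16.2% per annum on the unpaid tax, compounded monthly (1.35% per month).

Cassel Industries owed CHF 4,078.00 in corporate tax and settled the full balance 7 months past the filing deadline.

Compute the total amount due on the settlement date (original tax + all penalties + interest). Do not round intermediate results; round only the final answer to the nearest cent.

CHF 4,836.16

Penalty: 7 × 1.25% × CHF 4,078.00 = CHF 356.83… (below the 25% cap of CHF 1,019.50)
Interest: CHF 4,078.00 × ((1 + 0.0135)^7 − 1) = CHF 4,078.00 × 0.0984145… = CHF 401.3345…
Total = CHF 4,078.00 + CHF 356.8250 + CHF 401.3345… = CHF 4,836.16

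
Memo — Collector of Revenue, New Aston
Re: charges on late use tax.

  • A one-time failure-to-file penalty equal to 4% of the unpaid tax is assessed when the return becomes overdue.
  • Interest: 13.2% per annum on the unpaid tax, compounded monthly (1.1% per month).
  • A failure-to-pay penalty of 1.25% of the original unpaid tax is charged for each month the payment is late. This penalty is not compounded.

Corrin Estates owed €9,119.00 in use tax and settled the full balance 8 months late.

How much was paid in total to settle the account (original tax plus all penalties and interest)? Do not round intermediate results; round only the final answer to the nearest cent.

Failure-to-file penalty: 4% × €9,119.00 = €364.76
Failure-to-pay penalty = 1.25% × €9,119.00 × 8 mo = €911.90
Interest: €9,119.00 × ((1 + 0.011)^8 − 1) = €9,119.00 × 0.0914636… = €834.0563…
Total = €9,119.00 + €1,276.6600 + €834.0563… = €11,229.72

€11,229.72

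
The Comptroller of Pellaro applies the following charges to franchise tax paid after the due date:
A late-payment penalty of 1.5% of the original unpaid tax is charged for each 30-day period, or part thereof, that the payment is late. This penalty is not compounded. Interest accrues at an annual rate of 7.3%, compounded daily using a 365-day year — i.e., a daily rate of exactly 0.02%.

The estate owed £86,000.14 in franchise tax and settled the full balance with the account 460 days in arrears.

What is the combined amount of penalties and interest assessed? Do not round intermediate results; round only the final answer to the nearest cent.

£28,926.55

Penalty periods: ⌈460/30⌉ = 16; penalty = 16 × 1.5% × £86,000.14 = £20,640.03…
Interest: £86,000.14 × ((1 + 0.0002)^460 − 1) = £86,000.14 × 0.09635474… = £8,286.5209…
Penalties + interest = £20,640.0336 + £8,286.5209… = £28,926.55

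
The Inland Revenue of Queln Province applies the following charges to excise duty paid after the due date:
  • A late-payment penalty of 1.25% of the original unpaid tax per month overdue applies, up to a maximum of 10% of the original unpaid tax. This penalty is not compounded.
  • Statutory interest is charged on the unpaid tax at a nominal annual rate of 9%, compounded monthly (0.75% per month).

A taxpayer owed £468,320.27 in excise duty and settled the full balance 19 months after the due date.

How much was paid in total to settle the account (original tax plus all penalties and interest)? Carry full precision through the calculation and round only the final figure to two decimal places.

Penalty (uncapped): 19 × 1.25% × £468,320.27 = £111,226.06…; cap = 10% × £468,320.27 = £46,832.03… → penalty = £46,832.03…
Interest: £468,320.27 × ((1 + 0.0075)^19 − 1) = £468,320.27 × 0.1525401… = £71,437.6169…
Total = £468,320.27 + £46,832.0270 + £71,437.6169… = £586,589.91

£586,589.91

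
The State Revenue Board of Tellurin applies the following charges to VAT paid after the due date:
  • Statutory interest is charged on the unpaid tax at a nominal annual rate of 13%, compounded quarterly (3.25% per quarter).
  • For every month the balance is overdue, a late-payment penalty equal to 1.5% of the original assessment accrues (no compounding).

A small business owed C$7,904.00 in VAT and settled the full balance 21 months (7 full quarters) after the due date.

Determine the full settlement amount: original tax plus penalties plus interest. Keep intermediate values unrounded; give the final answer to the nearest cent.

Late-payment penalty = 1.5% × C$7,904.00 × 21 mo = C$2,489.76
Interest: C$7,904.00 × ((1 + 0.0325)^7 − 1) = C$7,904.00 × 0.2509226… = C$1,983.2919…
Total = C$7,904.00 + C$2,489.7600 + C$1,983.2919… = C$12,377.05

C$12,377.05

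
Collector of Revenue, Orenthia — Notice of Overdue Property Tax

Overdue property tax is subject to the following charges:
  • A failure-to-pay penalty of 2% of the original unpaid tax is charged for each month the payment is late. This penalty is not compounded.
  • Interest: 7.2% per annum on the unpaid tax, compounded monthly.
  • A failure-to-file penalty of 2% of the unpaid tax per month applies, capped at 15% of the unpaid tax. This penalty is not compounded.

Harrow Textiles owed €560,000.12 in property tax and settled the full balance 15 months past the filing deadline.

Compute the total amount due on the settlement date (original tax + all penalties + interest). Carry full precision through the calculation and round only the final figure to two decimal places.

Failure-to-file: 15 × 2% × €560,000.12 = €168,000.04…, capped at 15% × €560,000.12 = €84,000.02…
Failure-to-pay penalty = 2% × €560,000.12 × 15 mo = €168,000.04…
Interest (7.2%/yr ÷ 12 = 0.6%/month): €560,000.12 × ((1 + 0.006)^15 − 1) = €52,572.8519…
Total = €560,000.12 + €252,000.0540 + €52,572.8519… = €864,573.03

€864,573.03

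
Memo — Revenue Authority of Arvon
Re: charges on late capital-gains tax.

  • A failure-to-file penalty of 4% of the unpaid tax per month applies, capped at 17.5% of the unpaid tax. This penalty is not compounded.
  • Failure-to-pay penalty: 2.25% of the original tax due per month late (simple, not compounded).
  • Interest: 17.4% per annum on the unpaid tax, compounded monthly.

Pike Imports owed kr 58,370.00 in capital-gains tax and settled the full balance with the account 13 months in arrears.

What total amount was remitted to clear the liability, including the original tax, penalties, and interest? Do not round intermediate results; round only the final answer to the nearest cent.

kr 97,670.75

Failure-to-file: 13 × 4% × kr 58,370.00 = kr 30,352.40, capped at 17.5% × kr 58,370.00 = kr 10,214.75
Failure-to-pay penalty = 2.25% × kr 58,370.00 × 13 mo = kr 17,073.23…
Interest (17.4%/yr ÷ 12 = 1.45%/month): kr 58,370.00 × ((1 + 0.0145)^13 − 1) = kr 12,012.7710…
Total = kr 58,370.00 + kr 27,287.9750 + kr 12,012.7710… = kr 97,670.75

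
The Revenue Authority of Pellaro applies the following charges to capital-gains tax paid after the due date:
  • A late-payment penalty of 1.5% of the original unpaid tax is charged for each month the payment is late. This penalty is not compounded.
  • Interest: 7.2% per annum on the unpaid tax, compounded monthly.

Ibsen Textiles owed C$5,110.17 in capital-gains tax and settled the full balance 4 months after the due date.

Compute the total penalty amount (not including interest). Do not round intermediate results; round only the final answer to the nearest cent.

C$306.61

Late-payment penalty = 1.5% × C$5,110.17 × 4 mo = C$306.61…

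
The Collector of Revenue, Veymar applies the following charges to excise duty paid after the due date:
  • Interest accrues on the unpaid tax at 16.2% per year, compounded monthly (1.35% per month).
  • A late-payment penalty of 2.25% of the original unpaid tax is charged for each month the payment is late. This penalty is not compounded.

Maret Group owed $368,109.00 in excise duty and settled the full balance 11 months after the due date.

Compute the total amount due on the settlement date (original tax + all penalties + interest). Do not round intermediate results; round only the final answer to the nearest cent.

$517,723.55

Late-payment penalty: 11 × 2.25% × $368,109.00 = $91,106.98…
Interest: $368,109.00 × ((1 + 0.0135)^11 − 1) = $368,109.00 × 0.1589409… = $58,507.5694…
Total = $368,109.00 + $91,106.9775 + $58,507.5694… = $517,723.55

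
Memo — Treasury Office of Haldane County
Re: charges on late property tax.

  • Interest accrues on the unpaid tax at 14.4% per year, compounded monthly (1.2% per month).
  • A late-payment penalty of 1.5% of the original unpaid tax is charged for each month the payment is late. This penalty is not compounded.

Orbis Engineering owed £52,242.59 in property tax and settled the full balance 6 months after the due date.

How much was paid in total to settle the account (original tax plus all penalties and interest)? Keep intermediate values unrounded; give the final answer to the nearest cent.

Late-payment penalty: 6 × 1.5% × £52,242.59 = £4,701.83…
Interest: £52,242.59 × ((1 + 0.012)^6 − 1) = £52,242.59 × 0.0741949… = £3,876.1323…
Total = £52,242.59 + £4,701.8331 + £3,876.1323… = £60,820.56

£60,820.56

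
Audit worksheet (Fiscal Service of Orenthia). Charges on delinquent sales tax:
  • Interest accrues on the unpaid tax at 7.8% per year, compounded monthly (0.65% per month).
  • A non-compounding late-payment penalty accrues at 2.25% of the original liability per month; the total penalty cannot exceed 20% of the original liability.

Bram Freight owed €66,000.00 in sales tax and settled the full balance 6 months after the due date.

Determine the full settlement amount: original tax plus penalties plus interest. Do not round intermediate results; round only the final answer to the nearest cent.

€77,526.19

Penalty: 6 × 2.25% × €66,000.00 = €8,910.00 (below the 20% cap of €13,200.00)
Interest: €66,000.00 × ((1 + 0.0065)^6 − 1) = €66,000.00 × 0.0396393… = €2,616.1918…
Total = €66,000.00 + €8,910.0000 + €2,616.1918… = €77,526.19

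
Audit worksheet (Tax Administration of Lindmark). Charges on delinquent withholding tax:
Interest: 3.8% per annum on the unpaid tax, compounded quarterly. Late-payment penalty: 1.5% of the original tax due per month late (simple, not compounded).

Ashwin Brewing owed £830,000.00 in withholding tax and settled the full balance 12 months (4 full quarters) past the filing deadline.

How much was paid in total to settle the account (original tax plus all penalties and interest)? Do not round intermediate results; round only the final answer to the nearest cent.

Late-payment penalty: 12 × 1.5% × £830,000.00 = £149,400.00
Interest (3.8%/yr ÷ 4 = 0.95%/quarter): £830,000.00 × ((1 + 0.0095)^4 − 1) = £31,992.2982…
Total = £830,000.00 + £149,400.0000 + £31,992.2982… = £1,011,392.30

£1,011,392.30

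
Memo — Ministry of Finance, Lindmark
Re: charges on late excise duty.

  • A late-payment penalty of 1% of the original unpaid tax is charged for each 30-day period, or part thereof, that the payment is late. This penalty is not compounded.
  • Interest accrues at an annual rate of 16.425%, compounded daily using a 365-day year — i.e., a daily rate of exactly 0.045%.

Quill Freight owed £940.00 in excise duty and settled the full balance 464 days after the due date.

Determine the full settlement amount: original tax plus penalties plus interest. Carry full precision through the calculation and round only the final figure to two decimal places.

£1,308.61

Penalty periods: ⌈464/30⌉ = 16; penalty = 16 × 1% × £940.00 = £150.40
Interest: £940.00 × ((1 + 0.00045)^464 − 1) = £940.00 × 0.23214066… = £218.2122…
Total = £940.00 + £150.4000 + £218.2122… = £1,308.61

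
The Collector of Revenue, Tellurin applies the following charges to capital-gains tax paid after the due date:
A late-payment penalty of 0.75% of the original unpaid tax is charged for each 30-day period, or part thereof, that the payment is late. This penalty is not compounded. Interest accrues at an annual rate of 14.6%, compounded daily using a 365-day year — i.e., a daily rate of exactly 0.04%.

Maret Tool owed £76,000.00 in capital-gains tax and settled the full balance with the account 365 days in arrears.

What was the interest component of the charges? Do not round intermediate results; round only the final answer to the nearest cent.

Interest: £76,000.00 × ((1 + 0.0004)^365 − 1) = £76,000.00 × 0.15716241… = £11,944.3430…

£11,944.34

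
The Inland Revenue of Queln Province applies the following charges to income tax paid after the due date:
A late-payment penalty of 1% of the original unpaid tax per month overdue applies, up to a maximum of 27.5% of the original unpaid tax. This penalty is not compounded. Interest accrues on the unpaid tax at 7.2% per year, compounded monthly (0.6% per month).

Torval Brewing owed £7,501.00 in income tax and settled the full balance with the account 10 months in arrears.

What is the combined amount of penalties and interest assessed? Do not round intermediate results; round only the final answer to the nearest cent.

Penalty: 10 × 1% × £7,501.00 = £750.10 (below the 27.5% cap of £2,062.78…)
Interest: £7,501.00 × ((1 + 0.006)^10 − 1) = £7,501.00 × 0.0616462… = £462.4081…
Penalties + interest = £750.1000 + £462.4081… = £1,212.51

£1,212.51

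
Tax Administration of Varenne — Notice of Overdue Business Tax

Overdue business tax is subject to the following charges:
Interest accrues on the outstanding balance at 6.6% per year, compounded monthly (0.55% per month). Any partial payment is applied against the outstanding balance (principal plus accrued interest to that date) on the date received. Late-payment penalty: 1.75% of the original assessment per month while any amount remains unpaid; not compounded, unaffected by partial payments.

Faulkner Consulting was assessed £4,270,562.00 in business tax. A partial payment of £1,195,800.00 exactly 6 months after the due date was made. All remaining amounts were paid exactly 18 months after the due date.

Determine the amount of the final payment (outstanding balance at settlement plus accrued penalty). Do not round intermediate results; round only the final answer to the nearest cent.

£4,781,777.29

Balance at month 6: £4,270,562.0000 × (1 + 0.0055)^6 = £4,413,442.5825…
After £1,195,800.00 payment: £4,413,442.5825… − £1,195,800.00 = £3,217,642.5825…
Balance at month 18: £3,217,642.5825… × (1 + 0.0055)^12 = £3,436,550.2605…
Penalty: 18 × 1.75% × £4,270,562.00 = £1,345,227.03
Final settlement = outstanding balance + penalty = £3,436,550.2605… + £1,345,227.03 = £4,781,777.29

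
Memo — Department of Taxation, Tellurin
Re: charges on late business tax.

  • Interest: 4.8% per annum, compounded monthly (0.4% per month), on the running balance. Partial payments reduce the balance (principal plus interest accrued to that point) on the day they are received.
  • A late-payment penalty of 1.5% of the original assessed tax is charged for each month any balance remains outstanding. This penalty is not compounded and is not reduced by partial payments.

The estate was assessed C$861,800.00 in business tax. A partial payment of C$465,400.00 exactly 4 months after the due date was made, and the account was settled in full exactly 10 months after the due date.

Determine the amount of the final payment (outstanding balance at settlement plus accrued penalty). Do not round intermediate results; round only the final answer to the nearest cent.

Balance at month 4: C$861,800.0000 × (1 + 0.004)^4 = C$875,671.7536…
After C$465,400.00 payment: C$875,671.7536… − C$465,400.00 = C$410,271.7536…
Balance at month 10: C$410,271.7536… × (1 + 0.004)^6 = C$420,217.2677…
Penalty: 10 × 1.5% × C$861,800.00 = C$129,270.00
Final settlement = outstanding balance + penalty = C$420,217.2677… + C$129,270.00 = C$549,487.27

C$549,487.27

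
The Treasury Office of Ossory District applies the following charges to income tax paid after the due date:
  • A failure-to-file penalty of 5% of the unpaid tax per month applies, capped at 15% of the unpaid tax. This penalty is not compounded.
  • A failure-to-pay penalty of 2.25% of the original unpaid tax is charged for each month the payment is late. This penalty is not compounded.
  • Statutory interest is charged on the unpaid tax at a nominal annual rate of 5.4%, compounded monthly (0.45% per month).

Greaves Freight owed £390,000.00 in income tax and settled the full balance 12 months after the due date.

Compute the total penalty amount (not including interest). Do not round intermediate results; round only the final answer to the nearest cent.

£163,800.00

Failure-to-file: 12 × 5% × £390,000.00 = £234,000.00, capped at 15% × £390,000.00 = £58,500.00
Failure-to-pay penalty = 2.25% × £390,000.00 × 12 mo = £105,300.00
Total penalty = £58,500.00 + £105,300.00 = £163,800.00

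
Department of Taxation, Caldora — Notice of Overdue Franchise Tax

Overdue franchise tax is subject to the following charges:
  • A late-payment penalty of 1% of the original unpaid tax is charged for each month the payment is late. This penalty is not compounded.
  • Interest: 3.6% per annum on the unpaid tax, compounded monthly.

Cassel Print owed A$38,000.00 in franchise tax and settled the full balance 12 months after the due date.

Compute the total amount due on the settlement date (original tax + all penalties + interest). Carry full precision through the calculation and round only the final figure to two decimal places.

Late-payment penalty: 12 × 1% × A$38,000.00 = A$4,560.00
Interest (3.6%/yr ÷ 12 = 0.3%/month): A$38,000.00 × ((1 + 0.003)^12 − 1) = A$1,390.7993…
Total = A$38,000.00 + A$4,560.0000 + A$1,390.7993… = A$43,950.80

A$43,950.80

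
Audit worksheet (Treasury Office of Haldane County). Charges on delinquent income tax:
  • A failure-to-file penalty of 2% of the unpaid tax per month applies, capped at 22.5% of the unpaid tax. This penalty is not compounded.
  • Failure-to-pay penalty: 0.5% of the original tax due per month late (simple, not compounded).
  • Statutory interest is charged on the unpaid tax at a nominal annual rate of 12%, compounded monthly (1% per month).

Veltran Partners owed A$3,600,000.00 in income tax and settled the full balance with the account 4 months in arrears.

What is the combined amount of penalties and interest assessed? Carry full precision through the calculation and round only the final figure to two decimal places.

Failure-to-file: 4 × 2% × A$3,600,000.00 = A$288,000.00 (under the 22.5% cap)
Failure-to-pay penalty: 4 × 0.5% × A$3,600,000.00 = A$72,000.00
Interest: A$3,600,000.00 × ((1 + 0.01)^4 − 1) = A$3,600,000.00 × 0.0406040… = A$146,174.4360
Penalties + interest = A$360,000.0000 + A$146,174.4360 = A$506,174.44

A$506,174.44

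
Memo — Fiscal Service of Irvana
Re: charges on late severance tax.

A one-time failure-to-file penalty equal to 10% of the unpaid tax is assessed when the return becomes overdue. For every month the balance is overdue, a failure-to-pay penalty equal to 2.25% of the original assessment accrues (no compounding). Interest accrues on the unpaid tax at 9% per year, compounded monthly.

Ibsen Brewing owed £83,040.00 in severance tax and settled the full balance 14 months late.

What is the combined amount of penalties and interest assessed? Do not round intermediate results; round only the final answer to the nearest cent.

Failure-to-file penalty: 10% × £83,040.00 = £8,304.00
Failure-to-pay penalty = 2.25% × £83,040.00 × 14 mo = £26,157.60
Interest (9%/yr ÷ 12 = 0.75%/month): £83,040.00 × ((1 + 0.0075)^14 − 1) = £9,157.2798…
Penalties + interest = £34,461.6000 + £9,157.2798… = £43,618.88

£43,618.88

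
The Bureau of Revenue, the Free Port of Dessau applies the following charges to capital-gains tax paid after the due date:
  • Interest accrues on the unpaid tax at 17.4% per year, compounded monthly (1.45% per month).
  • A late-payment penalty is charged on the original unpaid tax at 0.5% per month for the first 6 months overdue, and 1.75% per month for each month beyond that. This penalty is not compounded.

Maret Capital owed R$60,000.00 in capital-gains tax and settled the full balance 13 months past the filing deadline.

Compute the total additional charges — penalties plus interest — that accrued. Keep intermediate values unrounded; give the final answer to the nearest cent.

R$21,498.23

Penalty, months 1–6: 6 × 0.5% × R$60,000.00 = R$1,800.00
Penalty, months 7–13: 7 × 1.75% × R$60,000.00 = R$7,350.00
Interest: R$60,000.00 × ((1 + 0.0145)^13 − 1) = R$60,000.00 × 0.2058039… = R$12,348.2313…
Penalties + interest = R$9,150.0000 + R$12,348.2313… = R$21,498.23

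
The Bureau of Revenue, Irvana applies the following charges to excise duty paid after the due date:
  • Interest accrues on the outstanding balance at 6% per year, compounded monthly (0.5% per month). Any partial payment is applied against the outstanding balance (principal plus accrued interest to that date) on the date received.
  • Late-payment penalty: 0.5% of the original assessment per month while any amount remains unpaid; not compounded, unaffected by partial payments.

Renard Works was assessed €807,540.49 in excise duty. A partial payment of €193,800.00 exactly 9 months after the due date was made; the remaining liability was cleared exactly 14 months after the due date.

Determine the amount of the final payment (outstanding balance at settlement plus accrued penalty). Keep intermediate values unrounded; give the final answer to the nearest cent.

€723,776.87

Balance at month 9: €807,540.4900 × (1 + 0.005)^9 = €844,615.1416…
After €193,800.00 payment: €844,615.1416… − €193,800.00 = €650,815.1416…
Balance at month 14: €650,815.1416… × (1 + 0.005)^5 = €667,249.0395…
Penalty: 14 × 0.5% × €807,540.49 = €56,527.83…
Final settlement = outstanding balance + penalty = €667,249.0395… + €56,527.83… = €723,776.87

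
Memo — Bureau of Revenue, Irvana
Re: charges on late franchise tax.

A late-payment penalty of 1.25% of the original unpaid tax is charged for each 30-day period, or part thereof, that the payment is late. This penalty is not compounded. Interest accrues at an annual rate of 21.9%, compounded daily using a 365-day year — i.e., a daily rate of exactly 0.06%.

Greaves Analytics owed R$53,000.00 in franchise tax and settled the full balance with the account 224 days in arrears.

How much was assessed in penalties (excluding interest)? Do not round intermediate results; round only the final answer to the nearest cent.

Penalty periods: ⌈224/30⌉ = 8; penalty = 8 × 1.25% × R$53,000.00 = R$5,300.00

R$5,300.00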